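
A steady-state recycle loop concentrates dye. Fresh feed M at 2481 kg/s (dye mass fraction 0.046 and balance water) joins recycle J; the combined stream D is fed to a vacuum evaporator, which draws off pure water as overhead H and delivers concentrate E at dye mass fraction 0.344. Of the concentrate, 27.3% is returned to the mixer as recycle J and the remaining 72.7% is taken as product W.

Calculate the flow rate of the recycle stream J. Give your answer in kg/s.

124.6 kg/s

Overall dye balance (none leaves overhead): dye in fresh feed = dye in product, i.e. 2481×0.046 = (1−0.273)·E·0.344.
E = 114.13/(0.344×0.727) = 456.34 kg/s.
Recycle J = 0.273×456.34 = 124.58 kg/s.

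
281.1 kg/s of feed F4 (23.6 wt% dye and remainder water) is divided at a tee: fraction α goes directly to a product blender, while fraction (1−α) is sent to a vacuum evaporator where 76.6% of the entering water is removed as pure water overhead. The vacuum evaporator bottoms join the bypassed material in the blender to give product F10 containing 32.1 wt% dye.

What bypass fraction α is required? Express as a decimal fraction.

0.548

All 281.1×0.236 = 66.34 kg/s of dye reaches F10, so F10 = 66.34/0.321 = 206.67 kg/s and vapour = 74.435 kg/s.
The evaporator receives (1−α)·281.1 of feed at 0.764 water and removes 0.766 of that water:
0.766×0.764×(1−α)×281.1 = 74.435
(1−α) = 74.435/164.51 = 0.4525;  α = 0.5475.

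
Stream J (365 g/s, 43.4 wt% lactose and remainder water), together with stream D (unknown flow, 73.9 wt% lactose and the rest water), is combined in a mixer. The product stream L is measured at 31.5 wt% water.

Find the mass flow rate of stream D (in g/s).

1697 g/s

Let D be the unknown flow. Total out = 365 + D.
water balance: 206.59 + 0.261·D = 0.315·(365 + D)
(0.261 − 0.315)·D = 0.315×365 − 206.59 = -91.615
D = -91.615 / -0.054 = 1696.6 g/s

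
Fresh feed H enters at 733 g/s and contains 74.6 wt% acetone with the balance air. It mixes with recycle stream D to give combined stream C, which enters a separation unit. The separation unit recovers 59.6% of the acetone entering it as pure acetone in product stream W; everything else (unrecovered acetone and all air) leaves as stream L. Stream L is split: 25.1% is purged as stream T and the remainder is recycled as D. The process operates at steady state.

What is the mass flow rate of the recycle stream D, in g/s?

792.8 g/s

air enters only via H and leaves only via the purge: 733×0.254 = 0.251×(air in L), and the separation unit passes all air, so air in C = air in L = 741.76 g/s.
acetone in C: m_A = 733×0.746 + (1−0.251)·(1−0.596)·m_A, so m_A = 546.82/0.6974 = 784.08 g/s.
L = (1−0.596)×784.08 + 741.76 = 1058.5 g/s.
Recycle D = (1−0.251)×1058.5 = 792.84 g/s.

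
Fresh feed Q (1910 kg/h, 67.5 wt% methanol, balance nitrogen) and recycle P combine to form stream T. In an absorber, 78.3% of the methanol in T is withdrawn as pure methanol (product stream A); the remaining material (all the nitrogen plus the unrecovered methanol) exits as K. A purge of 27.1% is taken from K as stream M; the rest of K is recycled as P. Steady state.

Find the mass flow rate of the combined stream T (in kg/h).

3822 kg/h

nitrogen enters only via Q and leaves only via the purge: 1910×0.325 = 0.271×(nitrogen in K), and the absorber passes all nitrogen, so nitrogen in T = nitrogen in K = 2290.6 kg/h.
methanol in T: m_A = 1910×0.675 + (1−0.271)·(1−0.783)·m_A, so m_A = 1289.2/0.8418 = 1531.5 kg/h.
T = 1531.5 + 2290.6 = 3822.1 kg/h.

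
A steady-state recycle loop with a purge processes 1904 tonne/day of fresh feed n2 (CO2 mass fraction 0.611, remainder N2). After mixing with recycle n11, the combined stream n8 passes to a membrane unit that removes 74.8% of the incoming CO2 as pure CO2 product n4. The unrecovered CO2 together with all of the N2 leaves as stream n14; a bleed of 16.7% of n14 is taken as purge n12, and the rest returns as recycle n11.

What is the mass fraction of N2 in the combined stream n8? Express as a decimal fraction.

N2 enters only via n2 and leaves only via the purge: 1904×0.389 = 0.167×(N2 in n14), and the membrane unit passes all N2, so N2 in n8 = N2 in n14 = 4435.1 tonne/day.
CO2 in n8: m_A = 1904×0.611 + (1−0.167)·(1−0.748)·m_A, so m_A = 1163.3/0.7901 = 1472.4 tonne/day.
n8 = 1472.4 + 4435.1 = 5907.5 tonne/day.
N2 fraction in n8 = 4435.1/5907.5 = 0.751.

0.751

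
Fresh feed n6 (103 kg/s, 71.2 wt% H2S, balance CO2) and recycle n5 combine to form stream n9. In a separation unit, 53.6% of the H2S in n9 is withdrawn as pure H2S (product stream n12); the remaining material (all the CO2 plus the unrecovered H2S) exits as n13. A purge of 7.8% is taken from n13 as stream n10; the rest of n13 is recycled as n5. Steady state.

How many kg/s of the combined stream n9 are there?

508.5 kg/s

CO2 enters only via n6 and leaves only via the purge: 103×0.288 = 0.078×(CO2 in n13), and the separation unit passes all CO2, so CO2 in n9 = CO2 in n13 = 380.31 kg/s.
H2S in n9: m_A = 103×0.712 + (1−0.078)·(1−0.536)·m_A, so m_A = 73.336/0.5722 = 128.17 kg/s.
n9 = 128.17 + 380.31 = 508.47 kg/s.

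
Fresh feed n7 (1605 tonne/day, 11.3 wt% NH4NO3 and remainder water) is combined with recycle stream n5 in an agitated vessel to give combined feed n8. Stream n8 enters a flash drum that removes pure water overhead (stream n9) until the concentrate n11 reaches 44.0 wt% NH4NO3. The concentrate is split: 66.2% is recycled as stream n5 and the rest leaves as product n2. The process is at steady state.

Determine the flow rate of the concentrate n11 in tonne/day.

Overall NH4NO3 balance (none leaves overhead): NH4NO3 in fresh feed = NH4NO3 in product, i.e. 1605×0.113 = (1−0.662)·n11·0.440.
n11 = 181.37/(0.440×0.338) = 1219.5 tonne/day.

1220 tonne/day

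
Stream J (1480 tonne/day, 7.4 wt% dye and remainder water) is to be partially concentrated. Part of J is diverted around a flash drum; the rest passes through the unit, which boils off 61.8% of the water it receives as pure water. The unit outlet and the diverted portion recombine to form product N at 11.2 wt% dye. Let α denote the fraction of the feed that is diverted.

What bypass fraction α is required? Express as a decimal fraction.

0.407

All 1480×0.074 = 109.52 tonne/day of dye reaches N, so N = 109.52/0.112 = 977.86 tonne/day and vapour = 502.14 tonne/day.
The evaporator receives (1−α)·1480 of feed at 0.926 water and removes 0.618 of that water:
0.618×0.926×(1−α)×1480 = 502.14
(1−α) = 502.14/846.96 = 0.5929;  α = 0.4071.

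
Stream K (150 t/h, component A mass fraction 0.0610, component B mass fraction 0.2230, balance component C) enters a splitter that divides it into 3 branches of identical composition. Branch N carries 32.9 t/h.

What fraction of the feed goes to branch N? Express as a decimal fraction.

Fraction to N = 32.9/150 = 0.2193.

0.219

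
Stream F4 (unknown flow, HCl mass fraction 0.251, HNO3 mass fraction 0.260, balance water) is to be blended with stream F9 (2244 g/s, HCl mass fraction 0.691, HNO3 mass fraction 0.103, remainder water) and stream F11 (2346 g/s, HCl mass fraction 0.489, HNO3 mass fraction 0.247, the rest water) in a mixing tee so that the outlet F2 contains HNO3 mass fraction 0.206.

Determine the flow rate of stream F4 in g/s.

Let F4 be the unknown flow. Total out = 4590 + F4.
HNO3 balance: 810.59 + 0.260·F4 = 0.206·(4590 + F4)
(0.260 − 0.206)·F4 = 0.206×4590 − 810.59 = 134.95
F4 = 134.95 / 0.054 = 2499 g/s

2499 g/s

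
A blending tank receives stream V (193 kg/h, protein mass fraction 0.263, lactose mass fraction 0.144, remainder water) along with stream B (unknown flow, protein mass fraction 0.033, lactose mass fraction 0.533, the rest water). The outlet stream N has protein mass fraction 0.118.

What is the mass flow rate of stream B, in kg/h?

Let B be the unknown flow. Total out = 193 + B.
protein balance: 50.759 + 0.033·B = 0.118·(193 + B)
(0.033 − 0.118)·B = 0.118×193 − 50.759 = -27.985
B = -27.985 / -0.085 = 329.24 kg/h

329.2 kg/h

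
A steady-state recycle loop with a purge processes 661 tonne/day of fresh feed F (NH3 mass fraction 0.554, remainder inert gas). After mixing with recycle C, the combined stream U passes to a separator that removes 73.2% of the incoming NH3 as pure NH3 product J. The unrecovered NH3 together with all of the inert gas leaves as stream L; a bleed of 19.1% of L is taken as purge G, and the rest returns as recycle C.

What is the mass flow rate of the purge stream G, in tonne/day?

inert gas enters only via F and leaves only via the purge: 661×0.446 = 0.191×(inert gas in L), and the separator passes all inert gas, so inert gas in U = inert gas in L = 1543.5 tonne/day.
NH3 in U: m_A = 661×0.554 + (1−0.191)·(1−0.732)·m_A, so m_A = 366.19/0.7832 = 467.57 tonne/day.
L = (1−0.732)×467.57 + 1543.5 = 1668.8 tonne/day.
Purge G = 0.191×1668.8 = 318.74 tonne/day.

318.7 tonne/day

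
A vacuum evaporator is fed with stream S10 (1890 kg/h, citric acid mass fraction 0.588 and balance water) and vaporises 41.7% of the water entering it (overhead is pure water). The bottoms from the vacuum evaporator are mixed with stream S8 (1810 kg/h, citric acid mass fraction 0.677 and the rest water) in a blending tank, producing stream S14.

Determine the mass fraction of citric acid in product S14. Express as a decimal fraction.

0.692

Vapour removed = 0.417×0.412×1890 = 324.71 kg/h; concentrate = 1565.3 kg/h.
citric acid reaching the mixer = 1111.3 (from concentrate) + 1810×0.677 = 2336.7 kg/h.
Product flow = 1565.3 + 1810 = 3375.3 kg/h; citric acid fraction = 0.692.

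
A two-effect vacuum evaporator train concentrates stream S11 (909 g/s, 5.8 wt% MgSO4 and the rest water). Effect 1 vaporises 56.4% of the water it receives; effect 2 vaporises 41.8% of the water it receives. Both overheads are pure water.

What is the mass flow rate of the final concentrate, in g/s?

270 g/s

water in feed = 909×0.942 = 856.28 g/s.
After stage 1: water left = (1−0.564)×856.28 = 373.34; stream total = 426.06 g/s.
After stage 2: water left = (1−0.418)×373.34 = 217.28; final concentrate = 270 g/s.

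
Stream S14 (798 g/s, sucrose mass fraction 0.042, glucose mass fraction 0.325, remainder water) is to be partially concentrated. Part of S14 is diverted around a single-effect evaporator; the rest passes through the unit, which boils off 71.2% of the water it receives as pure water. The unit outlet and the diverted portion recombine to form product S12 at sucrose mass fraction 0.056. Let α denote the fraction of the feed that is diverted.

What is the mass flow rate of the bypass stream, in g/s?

355.4 g/s

All 798×0.042 = 33.516 g/s of sucrose reaches S12, so S12 = 33.516/0.056 = 598.5 g/s and vapour = 199.5 g/s.
The evaporator receives (1−α)·798 of feed at 0.633 water and removes 0.712 of that water:
0.712×0.633×(1−α)×798 = 199.5
(1−α) = 199.5/359.66 = 0.5547;  α = 0.4453.
Bypass flow = 0.4453×798 = 355.35 g/s.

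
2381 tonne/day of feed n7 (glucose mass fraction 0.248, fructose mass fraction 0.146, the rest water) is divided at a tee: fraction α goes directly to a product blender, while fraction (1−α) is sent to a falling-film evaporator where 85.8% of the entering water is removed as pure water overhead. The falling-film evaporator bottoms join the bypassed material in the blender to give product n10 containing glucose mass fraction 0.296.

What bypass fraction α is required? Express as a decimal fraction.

0.688

All 2381×0.248 = 590.49 tonne/day of glucose reaches n10, so n10 = 590.49/0.296 = 1994.9 tonne/day and vapour = 386.11 tonne/day.
The evaporator receives (1−α)·2381 of feed at 0.606 water and removes 0.858 of that water:
0.858×0.606×(1−α)×2381 = 386.11
(1−α) = 386.11/1238 = 0.3119;  α = 0.6881.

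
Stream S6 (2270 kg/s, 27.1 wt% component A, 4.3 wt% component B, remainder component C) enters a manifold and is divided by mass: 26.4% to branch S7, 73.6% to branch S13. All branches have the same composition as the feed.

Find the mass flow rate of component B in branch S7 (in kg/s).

Branch S7 total = 0.264×2270 = 599.28 kg/s.
component B in S7 = 0.043×599.28 = 25.769 kg/s.

25.77 kg/s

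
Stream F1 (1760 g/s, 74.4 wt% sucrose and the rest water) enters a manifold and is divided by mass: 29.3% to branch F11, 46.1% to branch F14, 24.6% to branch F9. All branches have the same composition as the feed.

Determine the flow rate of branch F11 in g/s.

Branch F11 flow = 0.293×1760 = 515.68 g/s.

515.7 g/s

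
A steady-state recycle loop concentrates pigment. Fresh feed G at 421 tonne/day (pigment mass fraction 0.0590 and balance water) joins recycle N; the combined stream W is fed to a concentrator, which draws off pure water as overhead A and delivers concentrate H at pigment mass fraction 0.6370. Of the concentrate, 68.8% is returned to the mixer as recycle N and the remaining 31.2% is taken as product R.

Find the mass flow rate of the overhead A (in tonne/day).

Overall pigment balance (none leaves overhead): pigment in fresh feed = pigment in product, i.e. 421×0.059 = (1−0.688)·H·0.637.
H = 24.839/(0.637×0.312) = 124.98 tonne/day.
Recycle N = 0.688×124.98 = 85.986 tonne/day.
Combined feed W = 421 + 85.986 = 506.99 tonne/day.
Overhead A = W − H = 506.99 − 124.98 = 382.01 tonne/day.

382 tonne/day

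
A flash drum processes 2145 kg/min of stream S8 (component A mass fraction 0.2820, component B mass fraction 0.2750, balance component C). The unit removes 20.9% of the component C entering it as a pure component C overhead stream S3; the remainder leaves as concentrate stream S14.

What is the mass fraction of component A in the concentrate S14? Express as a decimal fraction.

0.3108

component A is not removed: 2145×0.282 = 604.89 kg/min of component A enters S14.
component C entering = 2145×0.443 = 950.24 kg/min; overhead removed = 0.209×950.24 = 198.6 kg/min.
Concentrate = 2145 − 198.6 = 1946.4 kg/min.
Mass fraction = 604.89/1946.4 = 0.3108.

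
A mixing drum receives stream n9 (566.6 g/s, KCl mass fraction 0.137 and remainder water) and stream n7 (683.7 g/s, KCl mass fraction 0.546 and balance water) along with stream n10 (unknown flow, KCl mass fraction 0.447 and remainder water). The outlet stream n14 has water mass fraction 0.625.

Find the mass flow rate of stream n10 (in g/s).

Let n10 be the unknown flow. Total out = 1250.3 + n10.
water balance: 799.38 + 0.553·n10 = 0.625·(1250.3 + n10)
(0.553 − 0.625)·n10 = 0.625×1250.3 − 799.38 = -17.938
n10 = -17.938 / -0.072 = 249.14 g/s

249.1 g/s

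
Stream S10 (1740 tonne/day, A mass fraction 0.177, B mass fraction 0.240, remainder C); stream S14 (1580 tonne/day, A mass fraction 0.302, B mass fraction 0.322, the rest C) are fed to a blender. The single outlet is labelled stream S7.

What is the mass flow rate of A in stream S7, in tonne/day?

785.1 tonne/day

A out = A in = 1740×0.177 + 1580×0.302 = 785.14 tonne/day.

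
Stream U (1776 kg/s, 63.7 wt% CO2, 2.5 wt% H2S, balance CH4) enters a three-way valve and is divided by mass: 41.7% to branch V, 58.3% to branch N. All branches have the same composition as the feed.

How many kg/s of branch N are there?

Branch N flow = 0.583×1776 = 1035.4 kg/s.

1035 kg/s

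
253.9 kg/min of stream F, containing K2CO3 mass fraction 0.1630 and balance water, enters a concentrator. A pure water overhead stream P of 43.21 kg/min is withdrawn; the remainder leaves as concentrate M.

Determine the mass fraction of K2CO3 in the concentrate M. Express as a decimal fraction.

K2CO3 is not removed: 253.9×0.163 = 41.386 kg/min of K2CO3 enters M.
Concentrate = 253.9 − 43.21 = 210.69 kg/min.
Mass fraction = 41.386/210.69 = 0.1964.

0.1964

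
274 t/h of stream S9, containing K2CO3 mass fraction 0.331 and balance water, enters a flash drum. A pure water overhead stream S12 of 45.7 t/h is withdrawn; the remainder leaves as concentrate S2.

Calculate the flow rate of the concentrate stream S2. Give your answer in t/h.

228.3 t/h

Concentrate = 274 − 45.7 = 228.3 t/h.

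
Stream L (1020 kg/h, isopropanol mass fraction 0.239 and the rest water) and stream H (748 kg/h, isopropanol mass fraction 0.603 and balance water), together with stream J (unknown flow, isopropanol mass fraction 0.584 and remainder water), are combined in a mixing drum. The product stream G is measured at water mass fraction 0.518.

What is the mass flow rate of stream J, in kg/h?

1543 kg/h

Let J be the unknown flow. Total out = 1768 + J.
water balance: 1073.2 + 0.416·J = 0.518·(1768 + J)
(0.416 − 0.518)·J = 0.518×1768 − 1073.2 = -157.35
J = -157.35 / -0.102 = 1542.7 kg/h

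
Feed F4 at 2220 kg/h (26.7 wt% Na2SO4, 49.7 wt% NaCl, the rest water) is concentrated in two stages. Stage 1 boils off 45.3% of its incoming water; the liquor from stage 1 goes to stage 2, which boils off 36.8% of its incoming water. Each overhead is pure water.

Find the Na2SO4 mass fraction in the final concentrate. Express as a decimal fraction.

water in feed = 2220×0.236 = 523.92 kg/h.
After stage 1: water left = (1−0.453)×523.92 = 286.58; stream total = 1982.7 kg/h.
After stage 2: water left = (1−0.368)×286.58 = 181.12; final concentrate = 1877.2 kg/h.
Na2SO4 fraction = 592.74/1877.2 = 0.316.

0.316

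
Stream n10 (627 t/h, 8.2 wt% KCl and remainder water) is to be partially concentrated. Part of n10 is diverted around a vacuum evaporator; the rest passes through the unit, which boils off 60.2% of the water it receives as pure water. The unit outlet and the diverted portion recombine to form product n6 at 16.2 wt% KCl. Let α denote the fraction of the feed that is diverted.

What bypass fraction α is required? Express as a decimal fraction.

All 627×0.082 = 51.414 t/h of KCl reaches n6, so n6 = 51.414/0.162 = 317.37 t/h and vapour = 309.63 t/h.
The evaporator receives (1−α)·627 of feed at 0.918 water and removes 0.602 of that water:
0.602×0.918×(1−α)×627 = 309.63
(1−α) = 309.63/346.5 = 0.8936;  α = 0.1064.

0.106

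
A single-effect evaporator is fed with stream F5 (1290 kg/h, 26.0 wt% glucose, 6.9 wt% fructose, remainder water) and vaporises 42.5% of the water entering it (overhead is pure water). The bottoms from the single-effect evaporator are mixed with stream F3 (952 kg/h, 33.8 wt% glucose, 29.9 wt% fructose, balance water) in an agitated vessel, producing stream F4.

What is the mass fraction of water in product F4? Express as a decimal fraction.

Vapour removed = 0.425×0.671×1290 = 367.88 kg/h; concentrate = 922.12 kg/h.
water reaching the mixer = 497.71 (from concentrate) + 952×0.363 = 843.29 kg/h.
Product flow = 922.12 + 952 = 1874.1 kg/h; water fraction = 0.4500.

0.4500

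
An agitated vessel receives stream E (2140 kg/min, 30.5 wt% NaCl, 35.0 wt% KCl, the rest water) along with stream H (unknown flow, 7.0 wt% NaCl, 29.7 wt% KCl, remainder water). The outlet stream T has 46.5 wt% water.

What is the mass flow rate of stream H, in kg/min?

1529 kg/min

Let H be the unknown flow. Total out = 2140 + H.
water balance: 738.3 + 0.633·H = 0.465·(2140 + H)
(0.633 − 0.465)·H = 0.465×2140 − 738.3 = 256.8
H = 256.8 / 0.168 = 1528.6 kg/min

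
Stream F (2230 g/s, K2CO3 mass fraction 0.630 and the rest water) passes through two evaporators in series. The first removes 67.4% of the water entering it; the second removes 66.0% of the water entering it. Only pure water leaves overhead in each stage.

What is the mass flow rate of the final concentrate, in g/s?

1496 g/s

water in feed = 2230×0.370 = 825.1 g/s.
After stage 1: water left = (1−0.674)×825.1 = 268.98; stream total = 1673.9 g/s.
After stage 2: water left = (1−0.660)×268.98 = 91.454; final concentrate = 1496.4 g/s.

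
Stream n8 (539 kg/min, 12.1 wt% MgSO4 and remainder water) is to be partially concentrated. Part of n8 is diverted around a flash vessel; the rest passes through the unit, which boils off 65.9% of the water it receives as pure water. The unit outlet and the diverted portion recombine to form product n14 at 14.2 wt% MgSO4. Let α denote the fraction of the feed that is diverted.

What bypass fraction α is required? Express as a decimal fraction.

All 539×0.121 = 65.219 kg/min of MgSO4 reaches n14, so n14 = 65.219/0.142 = 459.29 kg/min and vapour = 79.711 kg/min.
The evaporator receives (1−α)·539 of feed at 0.879 water and removes 0.659 of that water:
0.659×0.879×(1−α)×539 = 79.711
(1−α) = 79.711/312.22 = 0.2553;  α = 0.7447.

0.745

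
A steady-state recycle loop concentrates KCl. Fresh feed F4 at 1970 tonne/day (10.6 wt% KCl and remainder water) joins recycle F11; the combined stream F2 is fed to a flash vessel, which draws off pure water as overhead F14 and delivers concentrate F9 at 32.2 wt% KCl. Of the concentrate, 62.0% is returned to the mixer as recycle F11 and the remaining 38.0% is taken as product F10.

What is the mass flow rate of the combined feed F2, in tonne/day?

3028 tonne/day

Overall KCl balance (none leaves overhead): KCl in fresh feed = KCl in product, i.e. 1970×0.106 = (1−0.620)·F9·0.322.
F9 = 208.82/(0.322×0.380) = 1706.6 tonne/day.
Recycle F11 = 0.620×1706.6 = 1058.1 tonne/day.
Combined feed F2 = 1970 + 1058.1 = 3028.1 tonne/day.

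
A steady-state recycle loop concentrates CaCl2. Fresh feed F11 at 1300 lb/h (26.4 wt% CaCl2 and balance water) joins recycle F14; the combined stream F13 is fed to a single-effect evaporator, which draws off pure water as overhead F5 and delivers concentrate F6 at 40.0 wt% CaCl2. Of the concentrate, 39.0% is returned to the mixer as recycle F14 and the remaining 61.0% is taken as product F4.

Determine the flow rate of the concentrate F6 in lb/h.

Overall CaCl2 balance (none leaves overhead): CaCl2 in fresh feed = CaCl2 in product, i.e. 1300×0.264 = (1−0.390)·F6·0.400.
F6 = 343.2/(0.400×0.610) = 1406.6 lb/h.

1407 lb/h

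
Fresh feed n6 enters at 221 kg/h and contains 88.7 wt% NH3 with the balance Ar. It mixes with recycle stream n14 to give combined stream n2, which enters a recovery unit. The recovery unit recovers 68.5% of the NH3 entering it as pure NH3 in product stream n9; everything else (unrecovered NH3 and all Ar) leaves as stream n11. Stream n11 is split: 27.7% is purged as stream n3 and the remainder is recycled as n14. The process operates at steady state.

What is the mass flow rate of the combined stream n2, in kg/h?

Ar enters only via n6 and leaves only via the purge: 221×0.113 = 0.277×(Ar in n11), and the recovery unit passes all Ar, so Ar in n2 = Ar in n11 = 90.155 kg/h.
NH3 in n2: m_A = 221×0.887 + (1−0.277)·(1−0.685)·m_A, so m_A = 196.03/0.7723 = 253.84 kg/h.
n2 = 253.84 + 90.155 = 343.99 kg/h.

344 kg/h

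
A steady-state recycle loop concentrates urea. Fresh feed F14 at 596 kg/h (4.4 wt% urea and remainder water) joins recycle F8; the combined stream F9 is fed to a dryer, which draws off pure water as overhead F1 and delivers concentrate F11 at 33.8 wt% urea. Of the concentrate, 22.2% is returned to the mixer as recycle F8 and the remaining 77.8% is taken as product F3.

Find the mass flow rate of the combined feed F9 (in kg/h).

618.1 kg/h

Overall urea balance (none leaves overhead): urea in fresh feed = urea in product, i.e. 596×0.044 = (1−0.222)·F11·0.338.
F11 = 26.224/(0.338×0.778) = 99.725 kg/h.
Recycle F8 = 0.222×99.725 = 22.139 kg/h.
Combined feed F9 = 596 + 22.139 = 618.14 kg/h.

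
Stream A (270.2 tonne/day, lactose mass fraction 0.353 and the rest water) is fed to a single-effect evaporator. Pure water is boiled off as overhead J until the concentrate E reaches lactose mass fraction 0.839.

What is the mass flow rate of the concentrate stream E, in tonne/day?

lactose is conserved: 270.2×0.353 = 95.381 tonne/day all reports to the concentrate.
Concentrate = 95.381/(target fraction) = 113.68 tonne/day.

113.7 tonne/day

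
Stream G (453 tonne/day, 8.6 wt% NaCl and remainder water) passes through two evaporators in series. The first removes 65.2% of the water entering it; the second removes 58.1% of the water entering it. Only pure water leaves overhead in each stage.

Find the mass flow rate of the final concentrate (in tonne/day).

water in feed = 453×0.914 = 414.04 tonne/day.
After stage 1: water left = (1−0.652)×414.04 = 144.09; stream total = 183.04 tonne/day.
After stage 2: water left = (1−0.581)×144.09 = 60.372; final concentrate = 99.33 tonne/day.

99.33 tonne/day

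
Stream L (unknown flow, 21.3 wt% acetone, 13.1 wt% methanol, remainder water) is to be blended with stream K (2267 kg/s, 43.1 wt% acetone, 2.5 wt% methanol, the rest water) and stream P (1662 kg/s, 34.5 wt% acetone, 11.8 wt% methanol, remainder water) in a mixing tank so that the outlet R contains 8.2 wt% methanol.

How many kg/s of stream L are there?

Let L be the unknown flow. Total out = 3929 + L.
methanol balance: 252.79 + 0.131·L = 0.082·(3929 + L)
(0.131 − 0.082)·L = 0.082×3929 − 252.79 = 69.387
L = 69.387 / 0.049 = 1416.1 kg/s

1416 kg/s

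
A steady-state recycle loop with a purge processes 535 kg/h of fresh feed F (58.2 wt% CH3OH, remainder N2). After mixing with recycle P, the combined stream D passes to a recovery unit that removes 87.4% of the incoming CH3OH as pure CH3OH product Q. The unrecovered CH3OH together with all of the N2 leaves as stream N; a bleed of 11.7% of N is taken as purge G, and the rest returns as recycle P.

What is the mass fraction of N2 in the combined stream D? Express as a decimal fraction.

0.845

N2 enters only via F and leaves only via the purge: 535×0.418 = 0.117×(N2 in N), and the recovery unit passes all N2, so N2 in D = N2 in N = 1911.4 kg/h.
CH3OH in D: m_A = 535×0.582 + (1−0.117)·(1−0.874)·m_A, so m_A = 311.37/0.8887 = 350.35 kg/h.
D = 350.35 + 1911.4 = 2261.7 kg/h.
N2 fraction in D = 1911.4/2261.7 = 0.845.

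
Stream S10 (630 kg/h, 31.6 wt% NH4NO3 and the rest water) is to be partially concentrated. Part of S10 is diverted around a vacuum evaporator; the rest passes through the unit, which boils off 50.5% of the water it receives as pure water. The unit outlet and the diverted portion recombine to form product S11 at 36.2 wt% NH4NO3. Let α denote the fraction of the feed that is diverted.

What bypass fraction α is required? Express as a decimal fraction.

All 630×0.316 = 199.08 kg/h of NH4NO3 reaches S11, so S11 = 199.08/0.362 = 549.94 kg/h and vapour = 80.055 kg/h.
The evaporator receives (1−α)·630 of feed at 0.684 water and removes 0.505 of that water:
0.505×0.684×(1−α)×630 = 80.055
(1−α) = 80.055/217.61 = 0.3679;  α = 0.6321.

0.632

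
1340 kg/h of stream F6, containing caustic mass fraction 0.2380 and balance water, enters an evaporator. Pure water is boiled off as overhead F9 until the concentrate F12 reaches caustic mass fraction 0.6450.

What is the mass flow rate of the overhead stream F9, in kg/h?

845.6 kg/h

caustic is conserved: 1340×0.238 = 318.92 kg/h all reports to the concentrate.
Concentrate = 318.92/(target fraction) = 494.45 kg/h.
Overhead = 1340 − 494.45 = 845.55 kg/h.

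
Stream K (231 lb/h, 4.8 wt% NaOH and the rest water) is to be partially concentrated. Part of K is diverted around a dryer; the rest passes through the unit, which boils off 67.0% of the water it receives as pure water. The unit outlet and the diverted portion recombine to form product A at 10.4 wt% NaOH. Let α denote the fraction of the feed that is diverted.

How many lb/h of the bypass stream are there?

35.99 lb/h

All 231×0.048 = 11.088 lb/h of NaOH reaches A, so A = 11.088/0.104 = 106.62 lb/h and vapour = 124.38 lb/h.
The evaporator receives (1−α)·231 of feed at 0.952 water and removes 0.670 of that water:
0.670×0.952×(1−α)×231 = 124.38
(1−α) = 124.38/147.34 = 0.8442;  α = 0.1558.
Bypass flow = 0.1558×231 = 35.991 lb/h.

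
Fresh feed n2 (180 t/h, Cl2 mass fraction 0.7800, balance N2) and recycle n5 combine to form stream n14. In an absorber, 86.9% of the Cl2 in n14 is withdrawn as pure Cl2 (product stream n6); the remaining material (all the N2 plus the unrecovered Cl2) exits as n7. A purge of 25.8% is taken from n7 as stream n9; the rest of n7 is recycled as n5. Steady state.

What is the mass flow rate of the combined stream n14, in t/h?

309 t/h

N2 enters only via n2 and leaves only via the purge: 180×0.220 = 0.258×(N2 in n7), and the absorber passes all N2, so N2 in n14 = N2 in n7 = 153.49 t/h.
Cl2 in n14: m_A = 180×0.780 + (1−0.258)·(1−0.869)·m_A, so m_A = 140.4/0.9028 = 155.52 t/h.
n14 = 155.52 + 153.49 = 309 t/h.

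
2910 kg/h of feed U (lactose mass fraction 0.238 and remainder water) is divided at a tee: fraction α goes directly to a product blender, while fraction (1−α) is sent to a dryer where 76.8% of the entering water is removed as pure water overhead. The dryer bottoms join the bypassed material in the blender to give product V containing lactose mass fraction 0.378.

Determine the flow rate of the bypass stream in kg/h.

1068 kg/h

All 2910×0.238 = 692.58 kg/h of lactose reaches V, so V = 692.58/0.378 = 1832.2 kg/h and vapour = 1077.8 kg/h.
The evaporator receives (1−α)·2910 of feed at 0.762 water and removes 0.768 of that water:
0.768×0.762×(1−α)×2910 = 1077.8
(1−α) = 1077.8/1703 = 0.6329;  α = 0.3671.
Bypass flow = 0.3671×2910 = 1068.3 kg/h.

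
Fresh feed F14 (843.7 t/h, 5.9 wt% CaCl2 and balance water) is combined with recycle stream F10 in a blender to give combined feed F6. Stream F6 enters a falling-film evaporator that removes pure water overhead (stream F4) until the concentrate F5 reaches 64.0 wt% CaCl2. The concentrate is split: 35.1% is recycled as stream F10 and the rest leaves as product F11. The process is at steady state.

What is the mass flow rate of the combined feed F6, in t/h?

Overall CaCl2 balance (none leaves overhead): CaCl2 in fresh feed = CaCl2 in product, i.e. 843.7×0.059 = (1−0.351)·F5·0.640.
F5 = 49.778/(0.640×0.649) = 119.84 t/h.
Recycle F10 = 0.351×119.84 = 42.065 t/h.
Combined feed F6 = 843.7 + 42.065 = 885.77 t/h.

885.8 t/h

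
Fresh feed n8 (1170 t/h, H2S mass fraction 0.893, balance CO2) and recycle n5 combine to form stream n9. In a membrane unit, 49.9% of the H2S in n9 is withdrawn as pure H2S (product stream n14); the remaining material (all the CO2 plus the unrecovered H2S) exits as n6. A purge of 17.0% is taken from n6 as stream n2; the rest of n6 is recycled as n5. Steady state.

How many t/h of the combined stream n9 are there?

2525 t/h

CO2 enters only via n8 and leaves only via the purge: 1170×0.107 = 0.170×(CO2 in n6), and the membrane unit passes all CO2, so CO2 in n9 = CO2 in n6 = 736.41 t/h.
H2S in n9: m_A = 1170×0.893 + (1−0.170)·(1−0.499)·m_A, so m_A = 1044.8/0.5842 = 1788.5 t/h.
n9 = 1788.5 + 736.41 = 2524.9 t/h.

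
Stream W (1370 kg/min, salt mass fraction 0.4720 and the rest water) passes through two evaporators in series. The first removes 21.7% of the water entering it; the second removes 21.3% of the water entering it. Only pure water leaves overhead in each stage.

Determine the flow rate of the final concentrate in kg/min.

1092 kg/min

water in feed = 1370×0.528 = 723.36 kg/min.
After stage 1: water left = (1−0.217)×723.36 = 566.39; stream total = 1213 kg/min.
After stage 2: water left = (1−0.213)×566.39 = 445.75; final concentrate = 1092.4 kg/min.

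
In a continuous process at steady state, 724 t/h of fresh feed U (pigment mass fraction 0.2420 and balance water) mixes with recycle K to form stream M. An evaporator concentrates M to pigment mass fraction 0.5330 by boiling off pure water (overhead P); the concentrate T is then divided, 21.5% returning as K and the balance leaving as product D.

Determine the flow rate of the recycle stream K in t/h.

Overall pigment balance (none leaves overhead): pigment in fresh feed = pigment in product, i.e. 724×0.242 = (1−0.215)·T·0.533.
T = 175.21/(0.533×0.785) = 418.75 t/h.
Recycle K = 0.215×418.75 = 90.032 t/h.

90.03 t/h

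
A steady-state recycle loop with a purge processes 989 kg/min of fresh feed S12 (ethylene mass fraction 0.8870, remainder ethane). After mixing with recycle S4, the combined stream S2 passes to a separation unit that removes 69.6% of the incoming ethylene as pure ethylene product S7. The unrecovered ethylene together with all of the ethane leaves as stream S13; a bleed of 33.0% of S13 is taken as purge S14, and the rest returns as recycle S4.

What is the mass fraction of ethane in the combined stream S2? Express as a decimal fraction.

ethane enters only via S12 and leaves only via the purge: 989×0.113 = 0.330×(ethane in S13), and the separation unit passes all ethane, so ethane in S2 = ethane in S13 = 338.66 kg/min.
ethylene in S2: m_A = 989×0.887 + (1−0.330)·(1−0.696)·m_A, so m_A = 877.24/0.7963 = 1101.6 kg/min.
S2 = 1101.6 + 338.66 = 1440.3 kg/min.
ethane fraction in S2 = 338.66/1440.3 = 0.2351.

0.2351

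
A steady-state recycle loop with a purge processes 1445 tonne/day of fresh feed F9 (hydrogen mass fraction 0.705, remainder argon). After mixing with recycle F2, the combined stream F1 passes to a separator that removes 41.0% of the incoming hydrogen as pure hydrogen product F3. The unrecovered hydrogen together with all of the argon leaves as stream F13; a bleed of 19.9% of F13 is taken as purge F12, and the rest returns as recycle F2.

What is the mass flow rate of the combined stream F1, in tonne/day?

4074 tonne/day

argon enters only via F9 and leaves only via the purge: 1445×0.295 = 0.199×(argon in F13), and the separator passes all argon, so argon in F1 = argon in F13 = 2142.1 tonne/day.
hydrogen in F1: m_A = 1445×0.705 + (1−0.199)·(1−0.410)·m_A, so m_A = 1018.7/0.5274 = 1931.6 tonne/day.
F1 = 1931.6 + 2142.1 = 4073.6 tonne/day.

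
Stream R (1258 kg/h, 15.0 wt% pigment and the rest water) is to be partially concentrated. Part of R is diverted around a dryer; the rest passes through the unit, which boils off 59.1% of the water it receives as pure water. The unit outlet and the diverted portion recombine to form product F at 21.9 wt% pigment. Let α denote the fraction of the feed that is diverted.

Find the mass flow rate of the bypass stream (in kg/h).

469 kg/h

All 1258×0.150 = 188.7 kg/h of pigment reaches F, so F = 188.7/0.219 = 861.64 kg/h and vapour = 396.36 kg/h.
The evaporator receives (1−α)·1258 of feed at 0.850 water and removes 0.591 of that water:
0.591×0.850×(1−α)×1258 = 396.36
(1−α) = 396.36/631.96 = 0.6272;  α = 0.3728.
Bypass flow = 0.3728×1258 = 469 kg/h.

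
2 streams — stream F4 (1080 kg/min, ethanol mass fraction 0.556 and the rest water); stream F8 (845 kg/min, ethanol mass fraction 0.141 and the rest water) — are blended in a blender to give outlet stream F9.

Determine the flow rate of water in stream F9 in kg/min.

1205 kg/min

water out = water in = 1080×0.444 + 845×0.859 = 1205.4 kg/min.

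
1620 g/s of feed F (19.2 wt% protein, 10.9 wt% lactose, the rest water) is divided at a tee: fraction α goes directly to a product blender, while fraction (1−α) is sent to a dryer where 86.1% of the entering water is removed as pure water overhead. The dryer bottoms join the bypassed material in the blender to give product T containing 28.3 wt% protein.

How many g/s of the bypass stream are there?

754.5 g/s

All 1620×0.192 = 311.04 g/s of protein reaches T, so T = 311.04/0.283 = 1099.1 g/s and vapour = 520.92 g/s.
The evaporator receives (1−α)·1620 of feed at 0.699 water and removes 0.861 of that water:
0.861×0.699×(1−α)×1620 = 520.92
(1−α) = 520.92/974.98 = 0.5343;  α = 0.4657.
Bypass flow = 0.4657×1620 = 754.46 g/s.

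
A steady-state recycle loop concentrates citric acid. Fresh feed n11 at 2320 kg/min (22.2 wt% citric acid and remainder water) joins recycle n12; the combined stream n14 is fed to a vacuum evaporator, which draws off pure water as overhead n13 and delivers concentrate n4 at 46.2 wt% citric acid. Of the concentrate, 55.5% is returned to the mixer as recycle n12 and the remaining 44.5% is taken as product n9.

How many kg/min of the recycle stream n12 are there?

1390 kg/min

Overall citric acid balance (none leaves overhead): citric acid in fresh feed = citric acid in product, i.e. 2320×0.222 = (1−0.555)·n4·0.462.
n4 = 515.04/(0.462×0.445) = 2505.2 kg/min.
Recycle n12 = 0.555×2505.2 = 1390.4 kg/min.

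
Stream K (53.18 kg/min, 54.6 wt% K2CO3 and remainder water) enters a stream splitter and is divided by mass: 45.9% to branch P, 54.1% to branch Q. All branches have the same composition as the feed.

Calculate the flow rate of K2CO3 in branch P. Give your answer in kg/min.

Branch P total = 0.459×53.18 = 24.41 kg/min.
K2CO3 in P = 0.546×24.41 = 13.328 kg/min.

13.33 kg/min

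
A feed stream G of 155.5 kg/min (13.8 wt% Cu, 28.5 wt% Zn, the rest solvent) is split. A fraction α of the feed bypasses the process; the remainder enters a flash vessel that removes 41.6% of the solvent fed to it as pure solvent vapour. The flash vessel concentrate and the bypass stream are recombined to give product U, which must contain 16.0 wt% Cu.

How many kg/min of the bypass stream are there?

66.42 kg/min

All 155.5×0.138 = 21.459 kg/min of Cu reaches U, so U = 21.459/0.160 = 134.12 kg/min and vapour = 21.381 kg/min.
The evaporator receives (1−α)·155.5 of feed at 0.577 solvent and removes 0.416 of that solvent:
0.416×0.577×(1−α)×155.5 = 21.381
(1−α) = 21.381/37.325 = 0.5728;  α = 0.4272.
Bypass flow = 0.4272×155.5 = 66.423 kg/min.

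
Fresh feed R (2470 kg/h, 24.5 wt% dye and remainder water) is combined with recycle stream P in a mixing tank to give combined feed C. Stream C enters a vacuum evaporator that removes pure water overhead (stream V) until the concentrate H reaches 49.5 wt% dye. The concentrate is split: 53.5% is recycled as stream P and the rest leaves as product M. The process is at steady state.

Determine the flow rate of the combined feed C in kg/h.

Overall dye balance (none leaves overhead): dye in fresh feed = dye in product, i.e. 2470×0.245 = (1−0.535)·H·0.495.
H = 605.15/(0.495×0.465) = 2629.1 kg/h.
Recycle P = 0.535×2629.1 = 1406.6 kg/h.
Combined feed C = 2470 + 1406.6 = 3876.6 kg/h.

3877 kg/h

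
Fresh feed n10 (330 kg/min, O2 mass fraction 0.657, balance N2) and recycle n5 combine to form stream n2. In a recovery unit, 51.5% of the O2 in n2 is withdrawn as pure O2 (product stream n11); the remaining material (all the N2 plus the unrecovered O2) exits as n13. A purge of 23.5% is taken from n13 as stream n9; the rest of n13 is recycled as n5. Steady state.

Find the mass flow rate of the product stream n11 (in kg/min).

O2 in n2: m_A = 330×0.657 + (1−0.235)·(1−0.515)·m_A, so m_A = 216.81/0.6290 = 344.7 kg/min.
Product n11 = 0.515×344.7 = 177.52 kg/min.

177.5 kg/min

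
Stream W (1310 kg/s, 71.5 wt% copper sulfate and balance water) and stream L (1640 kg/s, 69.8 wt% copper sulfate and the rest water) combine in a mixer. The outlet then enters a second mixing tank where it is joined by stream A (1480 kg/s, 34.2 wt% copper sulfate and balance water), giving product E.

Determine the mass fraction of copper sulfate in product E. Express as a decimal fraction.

Overall, product flow = 4430 kg/s.
copper sulfate in = 1310×0.715 + 1640×0.698 + 1480×0.342 = 2587.5 kg/s.
copper sulfate fraction in E = 0.5841.

0.5841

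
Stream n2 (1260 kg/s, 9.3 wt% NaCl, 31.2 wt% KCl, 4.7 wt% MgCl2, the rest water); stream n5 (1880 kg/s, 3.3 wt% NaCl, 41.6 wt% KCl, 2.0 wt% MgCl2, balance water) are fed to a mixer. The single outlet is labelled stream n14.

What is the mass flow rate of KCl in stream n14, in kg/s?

1175 kg/s

KCl out = KCl in = 1260×0.312 + 1880×0.416 = 1175.2 kg/s.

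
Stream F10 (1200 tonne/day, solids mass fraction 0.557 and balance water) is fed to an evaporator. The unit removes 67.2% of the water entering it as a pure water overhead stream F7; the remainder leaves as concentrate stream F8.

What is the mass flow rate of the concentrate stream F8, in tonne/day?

842.8 tonne/day

water entering = 1200×0.443 = 531.6 tonne/day; overhead removed = 0.672×531.6 = 357.24 tonne/day.
Concentrate = 1200 − 357.24 = 842.76 tonne/day.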